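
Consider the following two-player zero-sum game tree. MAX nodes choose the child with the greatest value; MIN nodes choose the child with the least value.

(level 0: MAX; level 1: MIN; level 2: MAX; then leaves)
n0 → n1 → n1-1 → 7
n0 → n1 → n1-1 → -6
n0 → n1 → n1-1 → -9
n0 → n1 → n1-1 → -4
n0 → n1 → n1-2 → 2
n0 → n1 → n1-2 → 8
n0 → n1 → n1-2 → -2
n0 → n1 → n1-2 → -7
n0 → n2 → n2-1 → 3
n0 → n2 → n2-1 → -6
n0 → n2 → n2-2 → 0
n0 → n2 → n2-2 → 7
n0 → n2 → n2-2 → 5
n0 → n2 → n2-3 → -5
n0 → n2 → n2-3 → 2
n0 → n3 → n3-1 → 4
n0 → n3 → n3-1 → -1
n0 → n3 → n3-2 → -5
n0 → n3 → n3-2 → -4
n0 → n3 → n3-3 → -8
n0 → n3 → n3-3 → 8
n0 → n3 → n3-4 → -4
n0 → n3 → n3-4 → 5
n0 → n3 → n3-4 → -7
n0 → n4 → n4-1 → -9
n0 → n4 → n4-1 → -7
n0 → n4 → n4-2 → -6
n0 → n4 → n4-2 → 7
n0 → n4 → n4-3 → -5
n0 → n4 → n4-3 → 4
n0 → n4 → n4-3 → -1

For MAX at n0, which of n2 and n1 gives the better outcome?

n1

n2-1 (MAX): max(3, -6) = 3
n2-2 (MAX): max(0, 7, 5) = 7
n2-3 (MAX): max(-5, 2) = 2
n2 (MIN): min(3, 7, 2) = 2
n1-1 (MAX): max(7, -6, -9, -4) = 7
n1-2 (MAX): max(2, 8, -2, -7) = 8
n1 (MIN): min(7, 8) = 7
MAX prefers the higher value; n2=2, n1=7. n1 is better since 7 > 2.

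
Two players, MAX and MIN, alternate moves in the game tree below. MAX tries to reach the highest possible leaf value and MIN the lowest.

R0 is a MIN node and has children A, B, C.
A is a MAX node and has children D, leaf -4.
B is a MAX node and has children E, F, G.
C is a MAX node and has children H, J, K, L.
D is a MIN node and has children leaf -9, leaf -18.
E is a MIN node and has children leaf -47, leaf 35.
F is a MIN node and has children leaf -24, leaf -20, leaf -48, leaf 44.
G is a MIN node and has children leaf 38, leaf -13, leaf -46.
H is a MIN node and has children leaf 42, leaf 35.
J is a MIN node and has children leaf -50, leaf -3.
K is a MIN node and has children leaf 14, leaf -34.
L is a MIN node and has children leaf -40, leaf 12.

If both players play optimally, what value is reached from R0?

D (MIN): min(-9, -18) = -18
A (MAX): max(-18, -4) = -4
E (MIN): min(-47, 35) = -47
F (MIN): min(-24, -20, -48, 44) = -48
G (MIN): min(38, -13, -46) = -46
B (MAX): max(-47, -48, -46) = -46
H (MIN): min(42, 35) = 35
J (MIN): min(-50, -3) = -50
K (MIN): min(14, -34) = -34
L (MIN): min(-40, 12) = -40
C (MAX): max(35, -50, -34, -40) = 35
R0 (MIN): min(-4, -46, 35) = -46

-46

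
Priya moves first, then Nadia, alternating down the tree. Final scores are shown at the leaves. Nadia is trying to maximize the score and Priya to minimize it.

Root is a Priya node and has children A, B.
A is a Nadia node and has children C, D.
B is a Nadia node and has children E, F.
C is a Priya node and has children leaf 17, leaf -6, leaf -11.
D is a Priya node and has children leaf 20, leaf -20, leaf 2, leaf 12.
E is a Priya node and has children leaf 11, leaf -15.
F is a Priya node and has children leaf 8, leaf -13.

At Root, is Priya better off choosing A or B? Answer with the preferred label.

C (Priya): min(17, -6, -11) = -11
D (Priya): min(20, -20, 2, 12) = -20
A (Nadia): max(-11, -20) = -11
E (Priya): min(11, -15) = -15
F (Priya): min(8, -13) = -13
B (Nadia): max(-15, -13) = -13
Priya prefers the lower value; A=-11, B=-13. B is better since -13 < -11.

B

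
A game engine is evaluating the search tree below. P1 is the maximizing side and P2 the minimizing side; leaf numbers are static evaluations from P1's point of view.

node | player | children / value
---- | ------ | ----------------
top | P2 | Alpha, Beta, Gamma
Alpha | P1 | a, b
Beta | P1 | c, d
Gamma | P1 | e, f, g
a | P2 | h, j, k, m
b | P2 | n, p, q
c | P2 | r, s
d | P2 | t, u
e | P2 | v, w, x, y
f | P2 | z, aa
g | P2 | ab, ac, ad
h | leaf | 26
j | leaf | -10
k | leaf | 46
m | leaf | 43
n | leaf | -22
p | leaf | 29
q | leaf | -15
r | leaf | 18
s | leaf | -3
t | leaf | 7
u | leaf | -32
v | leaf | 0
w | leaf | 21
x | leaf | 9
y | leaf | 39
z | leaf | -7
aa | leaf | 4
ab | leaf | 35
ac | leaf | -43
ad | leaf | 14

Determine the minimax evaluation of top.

-10

a (P2): min(26, -10, 46, 43) = -10
b (P2): min(-22, 29, -15) = -22
Alpha (P1): max(-10, -22) = -10
c (P2): min(18, -3) = -3
d (P2): min(7, -32) = -32
Beta (P1): max(-3, -32) = -3
e (P2): min(0, 21, 9, 39) = 0
f (P2): min(-7, 4) = -7
g (P2): min(35, -43, 14) = -43
Gamma (P1): max(0, -7, -43) = 0
top (P2): min(-10, -3, 0) = -10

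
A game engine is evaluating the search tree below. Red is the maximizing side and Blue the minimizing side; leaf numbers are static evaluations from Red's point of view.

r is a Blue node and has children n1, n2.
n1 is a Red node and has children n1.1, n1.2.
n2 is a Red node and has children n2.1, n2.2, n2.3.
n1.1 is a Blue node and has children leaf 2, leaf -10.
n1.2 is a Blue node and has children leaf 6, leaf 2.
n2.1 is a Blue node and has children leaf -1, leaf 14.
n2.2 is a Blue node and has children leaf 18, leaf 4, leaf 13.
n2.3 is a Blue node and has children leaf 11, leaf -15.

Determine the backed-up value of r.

n1.1 (Blue): min(2, -10) = -10
n1.2 (Blue): min(6, 2) = 2
n1 (Red): max(-10, 2) = 2
n2.1 (Blue): min(-1, 14) = -1
n2.2 (Blue): min(18, 4, 13) = 4
n2.3 (Blue): min(11, -15) = -15
n2 (Red): max(-1, 4, -15) = 4
r (Blue): min(2, 4) = 2

2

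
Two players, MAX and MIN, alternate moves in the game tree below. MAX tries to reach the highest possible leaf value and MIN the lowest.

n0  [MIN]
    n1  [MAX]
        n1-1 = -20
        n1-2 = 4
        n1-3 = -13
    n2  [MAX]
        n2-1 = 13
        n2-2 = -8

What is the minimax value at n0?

n1 (MAX): max(-20, 4, -13) = 4
n2 (MAX): max(13, -8) = 13
n0 (MIN): min(4, 13) = 4

4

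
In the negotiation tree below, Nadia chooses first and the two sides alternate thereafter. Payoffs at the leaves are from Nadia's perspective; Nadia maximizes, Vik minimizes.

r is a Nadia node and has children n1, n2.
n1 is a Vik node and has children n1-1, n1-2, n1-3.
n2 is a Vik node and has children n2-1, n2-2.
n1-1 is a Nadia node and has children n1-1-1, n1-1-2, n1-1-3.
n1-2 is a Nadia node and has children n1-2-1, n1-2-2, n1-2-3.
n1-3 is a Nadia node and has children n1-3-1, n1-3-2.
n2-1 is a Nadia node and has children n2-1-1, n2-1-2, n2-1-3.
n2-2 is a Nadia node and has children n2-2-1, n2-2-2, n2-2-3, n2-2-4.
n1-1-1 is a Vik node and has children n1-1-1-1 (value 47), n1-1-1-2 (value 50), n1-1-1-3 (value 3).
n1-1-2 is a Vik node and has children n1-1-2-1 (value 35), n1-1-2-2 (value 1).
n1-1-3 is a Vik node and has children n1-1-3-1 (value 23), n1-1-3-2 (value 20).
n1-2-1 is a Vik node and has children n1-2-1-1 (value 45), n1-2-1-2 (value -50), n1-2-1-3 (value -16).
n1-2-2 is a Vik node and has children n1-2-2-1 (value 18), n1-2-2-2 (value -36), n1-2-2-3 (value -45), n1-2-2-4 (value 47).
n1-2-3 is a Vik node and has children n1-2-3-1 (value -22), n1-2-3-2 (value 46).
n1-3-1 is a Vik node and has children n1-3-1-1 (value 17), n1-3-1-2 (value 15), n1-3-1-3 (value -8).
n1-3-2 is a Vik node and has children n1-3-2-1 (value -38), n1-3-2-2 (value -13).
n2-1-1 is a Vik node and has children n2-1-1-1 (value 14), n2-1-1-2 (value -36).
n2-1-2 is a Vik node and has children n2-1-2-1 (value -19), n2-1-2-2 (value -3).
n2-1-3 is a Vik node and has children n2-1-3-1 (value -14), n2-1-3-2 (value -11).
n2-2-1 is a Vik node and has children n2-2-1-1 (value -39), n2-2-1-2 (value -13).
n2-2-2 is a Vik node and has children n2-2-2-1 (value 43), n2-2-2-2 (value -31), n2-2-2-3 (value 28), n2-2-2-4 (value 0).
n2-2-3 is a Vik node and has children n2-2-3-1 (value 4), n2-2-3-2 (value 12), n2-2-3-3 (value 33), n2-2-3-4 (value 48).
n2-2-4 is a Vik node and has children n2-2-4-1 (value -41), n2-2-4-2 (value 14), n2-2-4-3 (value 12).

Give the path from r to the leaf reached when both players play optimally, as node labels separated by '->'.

r -> n2 -> n2-1 -> n2-1-3 -> n2-1-3-1

n1-1-1 (Vik): min(47, 50, 3) = 3
n1-1-2 (Vik): min(35, 1) = 1
n1-1-3 (Vik): min(23, 20) = 20
n1-1 (Nadia): max(3, 1, 20) = 20
n1-2-1 (Vik): min(45, -50, -16) = -50
n1-2-2 (Vik): min(18, -36, -45, 47) = -45
n1-2-3 (Vik): min(-22, 46) = -22
n1-2 (Nadia): max(-50, -45, -22) = -22
n1-3-1 (Vik): min(17, 15, -8) = -8
n1-3-2 (Vik): min(-38, -13) = -38
n1-3 (Nadia): max(-8, -38) = -8
n1 (Vik): min(20, -22, -8) = -22
n2-1-1 (Vik): min(14, -36) = -36
n2-1-2 (Vik): min(-19, -3) = -19
n2-1-3 (Vik): min(-14, -11) = -14
n2-1 (Nadia): max(-36, -19, -14) = -14
n2-2-1 (Vik): min(-39, -13) = -39
n2-2-2 (Vik): min(43, -31, 28, 0) = -31
n2-2-3 (Vik): min(4, 12, 33, 48) = 4
n2-2-4 (Vik): min(-41, 14, 12) = -41
n2-2 (Nadia): max(-39, -31, 4, -41) = 4
n2 (Vik): min(-14, 4) = -14
r (Nadia): max(-22, -14) = -14
At r, Nadia picks n2 (highest: -14).
At n2, Vik picks n2-1 (lowest: -14).
At n2-1, Nadia picks n2-1-3 (highest: -14).
At n2-1-3, Vik picks n2-1-3-1 (lowest: -14).
Terminal value -14.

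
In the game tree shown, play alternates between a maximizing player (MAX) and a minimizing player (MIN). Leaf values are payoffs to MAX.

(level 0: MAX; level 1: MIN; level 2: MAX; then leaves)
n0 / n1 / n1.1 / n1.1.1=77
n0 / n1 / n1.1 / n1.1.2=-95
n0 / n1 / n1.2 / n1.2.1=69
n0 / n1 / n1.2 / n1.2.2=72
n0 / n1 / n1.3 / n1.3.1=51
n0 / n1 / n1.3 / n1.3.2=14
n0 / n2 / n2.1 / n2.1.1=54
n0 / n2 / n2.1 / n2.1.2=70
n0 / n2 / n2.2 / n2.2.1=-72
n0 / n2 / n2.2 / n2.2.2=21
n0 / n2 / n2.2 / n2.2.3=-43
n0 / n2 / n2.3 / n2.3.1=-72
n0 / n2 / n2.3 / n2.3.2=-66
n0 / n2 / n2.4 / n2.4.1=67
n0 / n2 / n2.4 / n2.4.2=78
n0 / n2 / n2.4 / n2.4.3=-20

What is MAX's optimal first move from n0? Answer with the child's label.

n1

n1.1 (MAX): max(77, -95) = 77
n1.2 (MAX): max(69, 72) = 72
n1.3 (MAX): max(51, 14) = 51
n1 (MIN): min(77, 72, 51) = 51
n2.1 (MAX): max(54, 70) = 70
n2.2 (MAX): max(-72, 21, -43) = 21
n2.3 (MAX): max(-72, -66) = -66
n2.4 (MAX): max(67, 78, -20) = 78
n2 (MIN): min(70, 21, -66, 78) = -66
n0 (MAX): max(51, -66) = 51
MAX at n0 wants the highest of {n1=51, n2=-66}, so chooses n1.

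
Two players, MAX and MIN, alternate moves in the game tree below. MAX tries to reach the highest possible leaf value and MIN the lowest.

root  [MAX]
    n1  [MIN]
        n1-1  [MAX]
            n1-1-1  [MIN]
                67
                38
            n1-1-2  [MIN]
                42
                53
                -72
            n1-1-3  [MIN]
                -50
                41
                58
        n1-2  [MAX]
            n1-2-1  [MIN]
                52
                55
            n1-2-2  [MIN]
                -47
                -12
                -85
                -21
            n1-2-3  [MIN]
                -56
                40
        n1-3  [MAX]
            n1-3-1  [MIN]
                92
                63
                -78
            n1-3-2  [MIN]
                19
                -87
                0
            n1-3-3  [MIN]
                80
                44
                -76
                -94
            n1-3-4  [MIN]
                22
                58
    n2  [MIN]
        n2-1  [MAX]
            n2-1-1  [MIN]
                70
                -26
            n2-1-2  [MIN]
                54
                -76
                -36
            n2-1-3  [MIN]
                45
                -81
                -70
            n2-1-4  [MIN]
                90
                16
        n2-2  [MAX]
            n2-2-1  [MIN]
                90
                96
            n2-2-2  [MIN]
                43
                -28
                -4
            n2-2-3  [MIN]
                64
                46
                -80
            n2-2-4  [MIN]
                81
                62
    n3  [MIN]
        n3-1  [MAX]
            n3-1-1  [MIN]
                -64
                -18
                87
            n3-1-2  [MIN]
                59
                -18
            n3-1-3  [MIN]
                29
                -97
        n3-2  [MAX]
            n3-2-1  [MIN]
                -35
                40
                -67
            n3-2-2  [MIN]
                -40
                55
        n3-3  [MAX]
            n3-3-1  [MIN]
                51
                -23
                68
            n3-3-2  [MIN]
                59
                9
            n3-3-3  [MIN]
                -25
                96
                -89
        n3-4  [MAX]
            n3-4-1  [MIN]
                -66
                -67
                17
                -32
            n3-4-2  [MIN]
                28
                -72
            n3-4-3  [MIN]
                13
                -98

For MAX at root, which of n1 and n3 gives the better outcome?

n1-1-1 (MIN): min(67, 38) = 38
n1-1-2 (MIN): min(42, 53, -72) = -72
n1-1-3 (MIN): min(-50, 41, 58) = -50
n1-1 (MAX): max(38, -72, -50) = 38
n1-2-1 (MIN): min(52, 55) = 52
n1-2-2 (MIN): min(-47, -12, -85, -21) = -85
n1-2-3 (MIN): min(-56, 40) = -56
n1-2 (MAX): max(52, -85, -56) = 52
n1-3-1 (MIN): min(92, 63, -78) = -78
n1-3-2 (MIN): min(19, -87, 0) = -87
n1-3-3 (MIN): min(80, 44, -76, -94) = -94
n1-3-4 (MIN): min(22, 58) = 22
n1-3 (MAX): max(-78, -87, -94, 22) = 22
n1 (MIN): min(38, 52, 22) = 22
n3-1-1 (MIN): min(-64, -18, 87) = -64
n3-1-2 (MIN): min(59, -18) = -18
n3-1-3 (MIN): min(29, -97) = -97
n3-1 (MAX): max(-64, -18, -97) = -18
n3-2-1 (MIN): min(-35, 40, -67) = -67
n3-2-2 (MIN): min(-40, 55) = -40
n3-2 (MAX): max(-67, -40) = -40
n3-3-1 (MIN): min(51, -23, 68) = -23
n3-3-2 (MIN): min(59, 9) = 9
n3-3-3 (MIN): min(-25, 96, -89) = -89
n3-3 (MAX): max(-23, 9, -89) = 9
n3-4-1 (MIN): min(-66, -67, 17, -32) = -67
n3-4-2 (MIN): min(28, -72) = -72
n3-4-3 (MIN): min(13, -98) = -98
n3-4 (MAX): max(-67, -72, -98) = -67
n3 (MIN): min(-18, -40, 9, -67) = -67
MAX prefers the higher value; n1=22, n3=-67. n1 is better since 22 > -67.

n1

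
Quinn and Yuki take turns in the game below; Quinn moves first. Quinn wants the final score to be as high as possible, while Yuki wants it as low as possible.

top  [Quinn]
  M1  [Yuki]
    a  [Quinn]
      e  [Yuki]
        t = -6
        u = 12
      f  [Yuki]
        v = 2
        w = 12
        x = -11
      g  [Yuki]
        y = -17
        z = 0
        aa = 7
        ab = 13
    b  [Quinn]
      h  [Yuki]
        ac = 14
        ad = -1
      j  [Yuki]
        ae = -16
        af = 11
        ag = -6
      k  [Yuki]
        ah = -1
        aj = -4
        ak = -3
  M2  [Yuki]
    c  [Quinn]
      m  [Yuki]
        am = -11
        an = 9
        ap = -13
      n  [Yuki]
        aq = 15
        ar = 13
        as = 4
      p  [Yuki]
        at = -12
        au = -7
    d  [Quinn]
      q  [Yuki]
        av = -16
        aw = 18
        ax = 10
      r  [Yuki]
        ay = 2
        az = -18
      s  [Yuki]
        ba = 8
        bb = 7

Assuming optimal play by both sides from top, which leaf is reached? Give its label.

e (Yuki): min(-6, 12) = -6
f (Yuki): min(2, 12, -11) = -11
g (Yuki): min(-17, 0, 7, 13) = -17
a (Quinn): max(-6, -11, -17) = -6
h (Yuki): min(14, -1) = -1
j (Yuki): min(-16, 11, -6) = -16
k (Yuki): min(-1, -4, -3) = -4
b (Quinn): max(-1, -16, -4) = -1
M1 (Yuki): min(-6, -1) = -6
m (Yuki): min(-11, 9, -13) = -13
n (Yuki): min(15, 13, 4) = 4
p (Yuki): min(-12, -7) = -12
c (Quinn): max(-13, 4, -12) = 4
q (Yuki): min(-16, 18, 10) = -16
r (Yuki): min(2, -18) = -18
s (Yuki): min(8, 7) = 7
d (Quinn): max(-16, -18, 7) = 7
M2 (Yuki): min(4, 7) = 4
top (Quinn): max(-6, 4) = 4
At top, Quinn picks M2 (highest: 4).
At M2, Yuki picks c (lowest: 4).
At c, Quinn picks n (highest: 4).
At n, Yuki picks as (lowest: 4).
Terminal value 4.

as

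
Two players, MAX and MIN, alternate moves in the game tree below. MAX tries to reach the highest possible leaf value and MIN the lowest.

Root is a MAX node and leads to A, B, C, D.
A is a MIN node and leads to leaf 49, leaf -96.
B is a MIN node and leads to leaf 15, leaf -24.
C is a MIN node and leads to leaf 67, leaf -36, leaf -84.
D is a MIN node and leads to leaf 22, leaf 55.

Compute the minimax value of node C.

C (MIN): min(67, -36, -84) = -84

-84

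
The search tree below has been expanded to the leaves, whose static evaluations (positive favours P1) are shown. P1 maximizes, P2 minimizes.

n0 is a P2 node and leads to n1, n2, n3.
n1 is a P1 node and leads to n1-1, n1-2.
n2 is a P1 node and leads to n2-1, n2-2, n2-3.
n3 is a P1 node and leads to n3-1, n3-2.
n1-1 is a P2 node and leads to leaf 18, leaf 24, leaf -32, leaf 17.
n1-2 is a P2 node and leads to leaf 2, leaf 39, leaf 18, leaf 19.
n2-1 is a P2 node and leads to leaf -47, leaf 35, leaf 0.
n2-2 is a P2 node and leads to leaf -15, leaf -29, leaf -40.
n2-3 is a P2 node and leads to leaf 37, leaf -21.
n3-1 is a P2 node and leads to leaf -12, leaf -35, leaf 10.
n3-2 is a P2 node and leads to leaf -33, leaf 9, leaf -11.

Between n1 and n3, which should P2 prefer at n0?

n1-1 (P2): min(18, 24, -32, 17) = -32
n1-2 (P2): min(2, 39, 18, 19) = 2
n1 (P1): max(-32, 2) = 2
n3-1 (P2): min(-12, -35, 10) = -35
n3-2 (P2): min(-33, 9, -11) = -33
n3 (P1): max(-35, -33) = -33
P2 prefers the lower value; n1=2, n3=-33. n3 is better since -33 < 2.

n3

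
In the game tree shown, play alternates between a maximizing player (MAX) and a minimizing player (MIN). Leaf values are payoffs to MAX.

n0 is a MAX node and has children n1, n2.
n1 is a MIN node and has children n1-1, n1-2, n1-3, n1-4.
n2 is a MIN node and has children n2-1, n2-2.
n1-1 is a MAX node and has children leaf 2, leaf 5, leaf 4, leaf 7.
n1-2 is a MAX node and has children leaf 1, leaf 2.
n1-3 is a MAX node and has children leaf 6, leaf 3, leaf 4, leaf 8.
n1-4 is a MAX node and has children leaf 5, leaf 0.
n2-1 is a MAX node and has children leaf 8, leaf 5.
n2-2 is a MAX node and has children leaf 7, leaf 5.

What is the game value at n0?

7

n1-1 (MAX): max(2, 5, 4, 7) = 7
n1-2 (MAX): max(1, 2) = 2
n1-3 (MAX): max(6, 3, 4, 8) = 8
n1-4 (MAX): max(5, 0) = 5
n1 (MIN): min(7, 2, 8, 5) = 2
n2-1 (MAX): max(8, 5) = 8
n2-2 (MAX): max(7, 5) = 7
n2 (MIN): min(8, 7) = 7
n0 (MAX): max(2, 7) = 7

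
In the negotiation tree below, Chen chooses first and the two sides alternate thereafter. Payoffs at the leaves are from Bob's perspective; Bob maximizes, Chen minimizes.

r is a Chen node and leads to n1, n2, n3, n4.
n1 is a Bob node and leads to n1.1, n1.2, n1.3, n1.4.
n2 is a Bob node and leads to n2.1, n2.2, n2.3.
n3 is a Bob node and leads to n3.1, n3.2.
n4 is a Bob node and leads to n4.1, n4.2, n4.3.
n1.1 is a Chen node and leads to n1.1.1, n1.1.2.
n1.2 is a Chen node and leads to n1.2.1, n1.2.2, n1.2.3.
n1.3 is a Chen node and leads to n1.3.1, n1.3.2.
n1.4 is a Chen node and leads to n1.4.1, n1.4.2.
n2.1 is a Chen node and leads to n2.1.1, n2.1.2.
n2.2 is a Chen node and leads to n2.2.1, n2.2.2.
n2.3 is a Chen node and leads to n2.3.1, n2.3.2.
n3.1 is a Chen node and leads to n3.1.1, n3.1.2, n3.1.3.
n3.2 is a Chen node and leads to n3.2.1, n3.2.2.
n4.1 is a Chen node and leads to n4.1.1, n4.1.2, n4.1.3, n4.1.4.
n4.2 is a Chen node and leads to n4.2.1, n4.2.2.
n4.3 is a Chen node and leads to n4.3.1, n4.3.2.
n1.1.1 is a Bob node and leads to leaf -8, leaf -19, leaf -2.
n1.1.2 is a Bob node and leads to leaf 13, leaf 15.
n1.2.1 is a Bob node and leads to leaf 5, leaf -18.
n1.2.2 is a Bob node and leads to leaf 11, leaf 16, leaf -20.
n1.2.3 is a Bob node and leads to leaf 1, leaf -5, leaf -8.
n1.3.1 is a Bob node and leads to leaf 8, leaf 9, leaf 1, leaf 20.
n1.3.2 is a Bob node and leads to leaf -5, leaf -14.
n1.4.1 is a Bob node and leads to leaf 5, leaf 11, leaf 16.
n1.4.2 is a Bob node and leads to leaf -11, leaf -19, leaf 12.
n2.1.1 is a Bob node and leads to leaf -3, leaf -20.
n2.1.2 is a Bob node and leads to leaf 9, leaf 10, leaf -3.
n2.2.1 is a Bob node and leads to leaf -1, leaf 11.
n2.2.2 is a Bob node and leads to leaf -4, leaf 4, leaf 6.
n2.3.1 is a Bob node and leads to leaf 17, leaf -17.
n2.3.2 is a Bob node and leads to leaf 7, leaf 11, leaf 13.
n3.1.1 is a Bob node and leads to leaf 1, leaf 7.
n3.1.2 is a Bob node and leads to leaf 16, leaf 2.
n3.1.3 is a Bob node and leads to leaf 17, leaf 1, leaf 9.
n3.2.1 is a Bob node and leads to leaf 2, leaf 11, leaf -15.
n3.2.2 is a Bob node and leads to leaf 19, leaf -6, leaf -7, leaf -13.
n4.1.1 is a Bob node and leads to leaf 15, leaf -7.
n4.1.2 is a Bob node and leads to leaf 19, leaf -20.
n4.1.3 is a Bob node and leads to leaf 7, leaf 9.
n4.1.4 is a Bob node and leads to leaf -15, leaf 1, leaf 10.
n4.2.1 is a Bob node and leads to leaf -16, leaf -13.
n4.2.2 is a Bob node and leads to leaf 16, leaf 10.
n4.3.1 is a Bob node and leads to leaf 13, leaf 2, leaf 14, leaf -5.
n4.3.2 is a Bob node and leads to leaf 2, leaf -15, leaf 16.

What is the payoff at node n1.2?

n1.2.1 (Bob): max(5, -18) = 5
n1.2.2 (Bob): max(11, 16, -20) = 16
n1.2.3 (Bob): max(1, -5, -8) = 1
n1.2 (Chen): min(5, 16, 1) = 1

1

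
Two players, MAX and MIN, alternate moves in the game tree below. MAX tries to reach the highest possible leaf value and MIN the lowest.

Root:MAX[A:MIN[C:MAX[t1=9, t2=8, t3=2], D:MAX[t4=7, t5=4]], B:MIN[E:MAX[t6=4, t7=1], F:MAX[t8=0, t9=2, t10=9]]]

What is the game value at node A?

C (MAX): max(9, 8, 2) = 9
D (MAX): max(7, 4) = 7
A (MIN): min(9, 7) = 7

7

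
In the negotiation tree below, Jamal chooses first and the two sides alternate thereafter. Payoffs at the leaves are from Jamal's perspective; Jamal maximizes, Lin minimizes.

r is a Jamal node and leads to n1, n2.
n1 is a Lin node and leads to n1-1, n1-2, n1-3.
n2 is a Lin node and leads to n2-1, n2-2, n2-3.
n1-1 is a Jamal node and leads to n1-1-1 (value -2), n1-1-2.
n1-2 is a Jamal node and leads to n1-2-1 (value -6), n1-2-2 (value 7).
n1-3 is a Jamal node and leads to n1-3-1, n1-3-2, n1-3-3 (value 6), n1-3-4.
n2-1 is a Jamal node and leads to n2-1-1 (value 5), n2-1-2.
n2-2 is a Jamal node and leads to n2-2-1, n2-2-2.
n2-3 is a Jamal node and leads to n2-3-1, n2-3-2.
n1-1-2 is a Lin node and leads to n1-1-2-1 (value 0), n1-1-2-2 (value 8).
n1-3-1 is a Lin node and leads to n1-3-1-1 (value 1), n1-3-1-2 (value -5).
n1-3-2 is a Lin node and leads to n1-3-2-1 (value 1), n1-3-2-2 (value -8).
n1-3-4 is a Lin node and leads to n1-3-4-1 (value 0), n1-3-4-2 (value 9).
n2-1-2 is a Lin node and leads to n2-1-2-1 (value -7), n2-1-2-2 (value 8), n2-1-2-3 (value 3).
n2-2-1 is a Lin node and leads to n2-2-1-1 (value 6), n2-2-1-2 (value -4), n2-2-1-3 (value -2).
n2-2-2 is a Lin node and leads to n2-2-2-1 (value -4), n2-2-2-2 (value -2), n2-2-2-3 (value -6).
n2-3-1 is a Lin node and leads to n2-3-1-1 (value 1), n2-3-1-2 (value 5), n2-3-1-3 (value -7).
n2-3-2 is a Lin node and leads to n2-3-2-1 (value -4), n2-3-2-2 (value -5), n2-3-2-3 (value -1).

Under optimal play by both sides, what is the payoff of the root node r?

n1-1-2 (Lin): min(0, 8) = 0
n1-1 (Jamal): max(-2, 0) = 0
n1-2 (Jamal): max(-6, 7) = 7
n1-3-1 (Lin): min(1, -5) = -5
n1-3-2 (Lin): min(1, -8) = -8
n1-3-4 (Lin): min(0, 9) = 0
n1-3 (Jamal): max(-5, -8, 6, 0) = 6
n1 (Lin): min(0, 7, 6) = 0
n2-1-2 (Lin): min(-7, 8, 3) = -7
n2-1 (Jamal): max(5, -7) = 5
n2-2-1 (Lin): min(6, -4, -2) = -4
n2-2-2 (Lin): min(-4, -2, -6) = -6
n2-2 (Jamal): max(-4, -6) = -4
n2-3-1 (Lin): min(1, 5, -7) = -7
n2-3-2 (Lin): min(-4, -5, -1) = -5
n2-3 (Jamal): max(-7, -5) = -5
n2 (Lin): min(5, -4, -5) = -5
r (Jamal): max(0, -5) = 0

0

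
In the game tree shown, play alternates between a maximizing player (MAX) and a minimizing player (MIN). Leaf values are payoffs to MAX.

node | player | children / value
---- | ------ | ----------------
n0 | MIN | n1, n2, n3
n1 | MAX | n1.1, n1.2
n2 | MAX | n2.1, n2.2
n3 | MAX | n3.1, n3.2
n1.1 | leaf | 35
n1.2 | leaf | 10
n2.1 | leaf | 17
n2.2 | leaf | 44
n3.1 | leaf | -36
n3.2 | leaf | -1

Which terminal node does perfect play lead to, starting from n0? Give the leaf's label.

n1 (MAX): max(35, 10) = 35
n2 (MAX): max(17, 44) = 44
n3 (MAX): max(-36, -1) = -1
n0 (MIN): min(35, 44, -1) = -1
At n0, MIN picks n3 (lowest: -1).
At n3, MAX picks n3.2 (highest: -1).
Terminal value -1.

n3.2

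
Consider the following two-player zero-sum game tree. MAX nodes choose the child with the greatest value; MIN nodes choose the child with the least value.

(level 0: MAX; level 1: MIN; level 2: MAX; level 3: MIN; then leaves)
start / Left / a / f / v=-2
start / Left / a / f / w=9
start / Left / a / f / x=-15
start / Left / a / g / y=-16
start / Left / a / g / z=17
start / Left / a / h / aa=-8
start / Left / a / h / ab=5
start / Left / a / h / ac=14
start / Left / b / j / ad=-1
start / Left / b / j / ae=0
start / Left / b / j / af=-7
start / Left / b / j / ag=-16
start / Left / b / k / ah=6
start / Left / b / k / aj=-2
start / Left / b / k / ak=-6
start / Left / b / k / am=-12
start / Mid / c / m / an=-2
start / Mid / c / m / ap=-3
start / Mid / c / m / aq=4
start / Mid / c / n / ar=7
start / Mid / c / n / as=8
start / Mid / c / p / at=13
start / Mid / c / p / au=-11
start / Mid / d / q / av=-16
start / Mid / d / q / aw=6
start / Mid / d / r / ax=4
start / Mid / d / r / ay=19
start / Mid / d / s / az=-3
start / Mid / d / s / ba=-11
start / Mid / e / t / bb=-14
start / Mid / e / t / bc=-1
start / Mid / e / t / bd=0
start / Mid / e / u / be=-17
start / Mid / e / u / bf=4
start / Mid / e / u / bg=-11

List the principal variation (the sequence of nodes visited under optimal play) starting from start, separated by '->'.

f (MIN): min(-2, 9, -15) = -15
g (MIN): min(-16, 17) = -16
h (MIN): min(-8, 5, 14) = -8
a (MAX): max(-15, -16, -8) = -8
j (MIN): min(-1, 0, -7, -16) = -16
k (MIN): min(6, -2, -6, -12) = -12
b (MAX): max(-16, -12) = -12
Left (MIN): min(-8, -12) = -12
m (MIN): min(-2, -3, 4) = -3
n (MIN): min(7, 8) = 7
p (MIN): min(13, -11) = -11
c (MAX): max(-3, 7, -11) = 7
q (MIN): min(-16, 6) = -16
r (MIN): min(4, 19) = 4
s (MIN): min(-3, -11) = -11
d (MAX): max(-16, 4, -11) = 4
t (MIN): min(-14, -1, 0) = -14
u (MIN): min(-17, 4, -11) = -17
e (MAX): max(-14, -17) = -14
Mid (MIN): min(7, 4, -14) = -14
start (MAX): max(-12, -14) = -12
At start, MAX picks Left (highest: -12).
At Left, MIN picks b (lowest: -12).
At b, MAX picks k (highest: -12).
At k, MIN picks am (lowest: -12).
Terminal value -12.

start -> Left -> b -> k -> am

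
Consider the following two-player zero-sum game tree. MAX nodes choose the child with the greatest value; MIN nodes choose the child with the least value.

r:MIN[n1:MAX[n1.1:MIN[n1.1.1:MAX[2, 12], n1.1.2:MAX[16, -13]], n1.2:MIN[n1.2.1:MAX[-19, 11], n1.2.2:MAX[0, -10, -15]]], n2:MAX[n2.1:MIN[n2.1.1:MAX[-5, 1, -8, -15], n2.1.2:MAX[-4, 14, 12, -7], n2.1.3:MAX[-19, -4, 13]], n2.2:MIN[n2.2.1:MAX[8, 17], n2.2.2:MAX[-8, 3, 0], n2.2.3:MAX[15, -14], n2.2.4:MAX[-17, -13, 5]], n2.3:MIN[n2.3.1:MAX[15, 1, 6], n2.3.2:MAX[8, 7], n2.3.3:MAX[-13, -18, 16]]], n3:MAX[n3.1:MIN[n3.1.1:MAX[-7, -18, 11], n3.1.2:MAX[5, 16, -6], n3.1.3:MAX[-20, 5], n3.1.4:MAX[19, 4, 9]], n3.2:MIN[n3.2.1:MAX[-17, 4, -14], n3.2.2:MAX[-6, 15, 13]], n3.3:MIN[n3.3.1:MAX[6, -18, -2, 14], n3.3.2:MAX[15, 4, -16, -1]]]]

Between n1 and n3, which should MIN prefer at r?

n1.1.1 (MAX): max(2, 12) = 12
n1.1.2 (MAX): max(16, -13) = 16
n1.1 (MIN): min(12, 16) = 12
n1.2.1 (MAX): max(-19, 11) = 11
n1.2.2 (MAX): max(0, -10, -15) = 0
n1.2 (MIN): min(11, 0) = 0
n1 (MAX): max(12, 0) = 12
n3.1.1 (MAX): max(-7, -18, 11) = 11
n3.1.2 (MAX): max(5, 16, -6) = 16
n3.1.3 (MAX): max(-20, 5) = 5
n3.1.4 (MAX): max(19, 4, 9) = 19
n3.1 (MIN): min(11, 16, 5, 19) = 5
n3.2.1 (MAX): max(-17, 4, -14) = 4
n3.2.2 (MAX): max(-6, 15, 13) = 15
n3.2 (MIN): min(4, 15) = 4
n3.3.1 (MAX): max(6, -18, -2, 14) = 14
n3.3.2 (MAX): max(15, 4, -16, -1) = 15
n3.3 (MIN): min(14, 15) = 14
n3 (MAX): max(5, 4, 14) = 14
MIN prefers the lower value; n1=12, n3=14. n1 is better since 12 < 14.

n1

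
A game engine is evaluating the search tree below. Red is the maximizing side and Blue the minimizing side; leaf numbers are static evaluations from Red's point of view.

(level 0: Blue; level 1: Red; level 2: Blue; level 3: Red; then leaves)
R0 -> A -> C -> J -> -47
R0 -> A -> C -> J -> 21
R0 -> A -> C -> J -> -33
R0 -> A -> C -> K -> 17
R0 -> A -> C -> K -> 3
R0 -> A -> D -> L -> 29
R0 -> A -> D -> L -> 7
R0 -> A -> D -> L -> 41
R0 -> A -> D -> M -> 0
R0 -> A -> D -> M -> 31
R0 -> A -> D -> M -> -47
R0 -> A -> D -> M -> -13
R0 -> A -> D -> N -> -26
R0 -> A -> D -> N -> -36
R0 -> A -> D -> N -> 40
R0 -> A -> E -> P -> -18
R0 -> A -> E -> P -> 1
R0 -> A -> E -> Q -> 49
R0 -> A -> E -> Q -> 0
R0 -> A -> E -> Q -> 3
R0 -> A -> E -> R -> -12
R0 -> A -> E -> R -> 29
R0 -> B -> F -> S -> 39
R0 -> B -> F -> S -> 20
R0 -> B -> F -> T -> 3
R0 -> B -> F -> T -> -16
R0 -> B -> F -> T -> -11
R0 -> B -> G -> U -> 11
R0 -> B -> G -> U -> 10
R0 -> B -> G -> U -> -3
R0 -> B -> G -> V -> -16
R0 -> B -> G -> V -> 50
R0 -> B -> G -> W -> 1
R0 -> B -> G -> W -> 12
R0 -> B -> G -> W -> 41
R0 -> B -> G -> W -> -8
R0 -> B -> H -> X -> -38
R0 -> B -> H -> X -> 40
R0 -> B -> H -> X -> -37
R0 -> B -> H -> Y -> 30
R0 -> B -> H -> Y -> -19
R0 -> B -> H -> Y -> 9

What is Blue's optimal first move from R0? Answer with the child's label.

J (Red): max(-47, 21, -33) = 21
K (Red): max(17, 3) = 17
C (Blue): min(21, 17) = 17
L (Red): max(29, 7, 41) = 41
M (Red): max(0, 31, -47, -13) = 31
N (Red): max(-26, -36, 40) = 40
D (Blue): min(41, 31, 40) = 31
P (Red): max(-18, 1) = 1
Q (Red): max(49, 0, 3) = 49
R (Red): max(-12, 29) = 29
E (Blue): min(1, 49, 29) = 1
A (Red): max(17, 31, 1) = 31
S (Red): max(39, 20) = 39
T (Red): max(3, -16, -11) = 3
F (Blue): min(39, 3) = 3
U (Red): max(11, 10, -3) = 11
V (Red): max(-16, 50) = 50
W (Red): max(1, 12, 41, -8) = 41
G (Blue): min(11, 50, 41) = 11
X (Red): max(-38, 40, -37) = 40
Y (Red): max(30, -19, 9) = 30
H (Blue): min(40, 30) = 30
B (Red): max(3, 11, 30) = 30
R0 (Blue): min(31, 30) = 30
Blue at R0 wants the lowest of {A=31, B=30}, so chooses B.

B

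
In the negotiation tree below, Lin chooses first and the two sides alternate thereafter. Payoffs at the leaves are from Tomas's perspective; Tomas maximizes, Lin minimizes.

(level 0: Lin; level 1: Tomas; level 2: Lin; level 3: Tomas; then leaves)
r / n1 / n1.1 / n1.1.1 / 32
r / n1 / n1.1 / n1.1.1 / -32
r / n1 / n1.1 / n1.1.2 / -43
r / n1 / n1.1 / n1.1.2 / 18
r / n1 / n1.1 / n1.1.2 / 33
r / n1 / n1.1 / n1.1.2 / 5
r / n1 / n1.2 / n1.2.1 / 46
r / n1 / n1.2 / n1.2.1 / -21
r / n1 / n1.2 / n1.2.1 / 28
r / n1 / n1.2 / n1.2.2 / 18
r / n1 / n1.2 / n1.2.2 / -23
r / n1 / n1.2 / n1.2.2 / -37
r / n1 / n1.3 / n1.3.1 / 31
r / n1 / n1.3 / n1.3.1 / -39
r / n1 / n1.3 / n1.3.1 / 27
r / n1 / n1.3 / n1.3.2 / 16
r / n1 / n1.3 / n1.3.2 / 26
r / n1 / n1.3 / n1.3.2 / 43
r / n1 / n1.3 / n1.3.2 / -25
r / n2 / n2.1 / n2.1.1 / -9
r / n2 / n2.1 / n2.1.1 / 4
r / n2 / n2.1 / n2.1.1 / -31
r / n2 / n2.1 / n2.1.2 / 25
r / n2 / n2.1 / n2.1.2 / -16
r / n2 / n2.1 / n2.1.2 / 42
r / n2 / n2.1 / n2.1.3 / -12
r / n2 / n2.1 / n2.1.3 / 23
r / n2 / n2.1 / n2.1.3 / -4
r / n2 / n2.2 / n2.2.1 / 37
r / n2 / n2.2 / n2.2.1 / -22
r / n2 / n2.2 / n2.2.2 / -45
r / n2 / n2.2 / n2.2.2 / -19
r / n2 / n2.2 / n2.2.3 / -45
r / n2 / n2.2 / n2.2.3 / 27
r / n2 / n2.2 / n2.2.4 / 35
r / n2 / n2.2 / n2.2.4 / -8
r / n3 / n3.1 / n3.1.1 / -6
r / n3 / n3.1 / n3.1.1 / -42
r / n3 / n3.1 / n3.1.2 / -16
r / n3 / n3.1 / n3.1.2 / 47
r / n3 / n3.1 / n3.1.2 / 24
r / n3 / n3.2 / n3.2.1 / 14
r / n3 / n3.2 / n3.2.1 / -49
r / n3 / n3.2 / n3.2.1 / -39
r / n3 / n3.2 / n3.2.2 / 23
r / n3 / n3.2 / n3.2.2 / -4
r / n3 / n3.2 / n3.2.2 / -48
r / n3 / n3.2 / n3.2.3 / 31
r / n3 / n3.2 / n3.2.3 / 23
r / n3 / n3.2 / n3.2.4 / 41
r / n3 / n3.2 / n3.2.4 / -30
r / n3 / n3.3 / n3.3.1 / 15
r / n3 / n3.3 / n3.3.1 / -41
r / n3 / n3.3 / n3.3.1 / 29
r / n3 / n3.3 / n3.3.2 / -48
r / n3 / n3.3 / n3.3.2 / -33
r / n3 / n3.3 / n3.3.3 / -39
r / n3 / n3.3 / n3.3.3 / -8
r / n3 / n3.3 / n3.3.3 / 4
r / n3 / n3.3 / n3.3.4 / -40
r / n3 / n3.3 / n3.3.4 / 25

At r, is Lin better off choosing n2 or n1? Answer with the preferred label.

n2

n2.1.1 (Tomas): max(-9, 4, -31) = 4
n2.1.2 (Tomas): max(25, -16, 42) = 42
n2.1.3 (Tomas): max(-12, 23, -4) = 23
n2.1 (Lin): min(4, 42, 23) = 4
n2.2.1 (Tomas): max(37, -22) = 37
n2.2.2 (Tomas): max(-45, -19) = -19
n2.2.3 (Tomas): max(-45, 27) = 27
n2.2.4 (Tomas): max(35, -8) = 35
n2.2 (Lin): min(37, -19, 27, 35) = -19
n2 (Tomas): max(4, -19) = 4
n1.1.1 (Tomas): max(32, -32) = 32
n1.1.2 (Tomas): max(-43, 18, 33, 5) = 33
n1.1 (Lin): min(32, 33) = 32
n1.2.1 (Tomas): max(46, -21, 28) = 46
n1.2.2 (Tomas): max(18, -23, -37) = 18
n1.2 (Lin): min(46, 18) = 18
n1.3.1 (Tomas): max(31, -39, 27) = 31
n1.3.2 (Tomas): max(16, 26, 43, -25) = 43
n1.3 (Lin): min(31, 43) = 31
n1 (Tomas): max(32, 18, 31) = 32
Lin prefers the lower value; n2=4, n1=32. n2 is better since 4 < 32.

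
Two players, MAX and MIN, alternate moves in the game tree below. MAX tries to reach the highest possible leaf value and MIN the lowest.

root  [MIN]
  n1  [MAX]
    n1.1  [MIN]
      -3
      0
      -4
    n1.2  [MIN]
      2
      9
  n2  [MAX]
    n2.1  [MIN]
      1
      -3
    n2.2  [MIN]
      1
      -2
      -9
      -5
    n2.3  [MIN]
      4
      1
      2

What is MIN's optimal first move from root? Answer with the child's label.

n2

n1.1 (MIN): min(-3, 0, -4) = -4
n1.2 (MIN): min(2, 9) = 2
n1 (MAX): max(-4, 2) = 2
n2.1 (MIN): min(1, -3) = -3
n2.2 (MIN): min(1, -2, -9, -5) = -9
n2.3 (MIN): min(4, 1, 2) = 1
n2 (MAX): max(-3, -9, 1) = 1
root (MIN): min(2, 1) = 1
MIN at root wants the lowest of {n1=2, n2=1}, so chooses n2.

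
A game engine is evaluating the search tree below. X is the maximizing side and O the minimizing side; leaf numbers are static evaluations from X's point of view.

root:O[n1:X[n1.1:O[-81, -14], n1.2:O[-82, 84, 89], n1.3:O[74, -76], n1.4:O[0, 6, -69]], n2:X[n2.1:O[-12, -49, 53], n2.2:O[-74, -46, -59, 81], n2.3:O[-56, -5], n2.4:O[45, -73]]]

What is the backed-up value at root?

n1.1 (O): min(-81, -14) = -81
n1.2 (O): min(-82, 84, 89) = -82
n1.3 (O): min(74, -76) = -76
n1.4 (O): min(0, 6, -69) = -69
n1 (X): max(-81, -82, -76, -69) = -69
n2.1 (O): min(-12, -49, 53) = -49
n2.2 (O): min(-74, -46, -59, 81) = -74
n2.3 (O): min(-56, -5) = -56
n2.4 (O): min(45, -73) = -73
n2 (X): max(-49, -74, -56, -73) = -49
root (O): min(-69, -49) = -69

-69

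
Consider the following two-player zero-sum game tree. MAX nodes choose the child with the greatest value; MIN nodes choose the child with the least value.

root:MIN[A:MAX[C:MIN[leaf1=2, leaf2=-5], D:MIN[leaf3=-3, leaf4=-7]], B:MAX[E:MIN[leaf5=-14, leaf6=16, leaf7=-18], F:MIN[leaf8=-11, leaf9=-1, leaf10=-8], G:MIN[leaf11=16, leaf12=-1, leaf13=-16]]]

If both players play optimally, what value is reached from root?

-11

C (MIN): min(2, -5) = -5
D (MIN): min(-3, -7) = -7
A (MAX): max(-5, -7) = -5
E (MIN): min(-14, 16, -18) = -18
F (MIN): min(-11, -1, -8) = -11
G (MIN): min(16, -1, -16) = -16
B (MAX): max(-18, -11, -16) = -11
root (MIN): min(-5, -11) = -11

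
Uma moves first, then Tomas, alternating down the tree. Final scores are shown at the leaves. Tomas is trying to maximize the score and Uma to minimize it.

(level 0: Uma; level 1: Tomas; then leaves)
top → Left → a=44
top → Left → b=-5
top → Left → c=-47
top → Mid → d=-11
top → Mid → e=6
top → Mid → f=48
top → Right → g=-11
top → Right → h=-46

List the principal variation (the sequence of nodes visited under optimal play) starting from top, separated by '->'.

Left (Tomas): max(44, -5, -47) = 44
Mid (Tomas): max(-11, 6, 48) = 48
Right (Tomas): max(-11, -46) = -11
top (Uma): min(44, 48, -11) = -11
At top, Uma picks Right (lowest: -11).
At Right, Tomas picks g (highest: -11).
Terminal value -11.

top -> Right -> g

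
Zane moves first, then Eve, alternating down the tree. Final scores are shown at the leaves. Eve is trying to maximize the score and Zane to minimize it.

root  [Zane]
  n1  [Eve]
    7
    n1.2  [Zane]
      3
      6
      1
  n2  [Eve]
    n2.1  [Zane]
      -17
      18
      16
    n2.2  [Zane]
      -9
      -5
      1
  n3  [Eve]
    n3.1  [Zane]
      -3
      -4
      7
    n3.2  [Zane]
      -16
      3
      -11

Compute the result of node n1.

n1.2 (Zane): min(3, 6, 1) = 1
n1 (Eve): max(7, 1) = 7

7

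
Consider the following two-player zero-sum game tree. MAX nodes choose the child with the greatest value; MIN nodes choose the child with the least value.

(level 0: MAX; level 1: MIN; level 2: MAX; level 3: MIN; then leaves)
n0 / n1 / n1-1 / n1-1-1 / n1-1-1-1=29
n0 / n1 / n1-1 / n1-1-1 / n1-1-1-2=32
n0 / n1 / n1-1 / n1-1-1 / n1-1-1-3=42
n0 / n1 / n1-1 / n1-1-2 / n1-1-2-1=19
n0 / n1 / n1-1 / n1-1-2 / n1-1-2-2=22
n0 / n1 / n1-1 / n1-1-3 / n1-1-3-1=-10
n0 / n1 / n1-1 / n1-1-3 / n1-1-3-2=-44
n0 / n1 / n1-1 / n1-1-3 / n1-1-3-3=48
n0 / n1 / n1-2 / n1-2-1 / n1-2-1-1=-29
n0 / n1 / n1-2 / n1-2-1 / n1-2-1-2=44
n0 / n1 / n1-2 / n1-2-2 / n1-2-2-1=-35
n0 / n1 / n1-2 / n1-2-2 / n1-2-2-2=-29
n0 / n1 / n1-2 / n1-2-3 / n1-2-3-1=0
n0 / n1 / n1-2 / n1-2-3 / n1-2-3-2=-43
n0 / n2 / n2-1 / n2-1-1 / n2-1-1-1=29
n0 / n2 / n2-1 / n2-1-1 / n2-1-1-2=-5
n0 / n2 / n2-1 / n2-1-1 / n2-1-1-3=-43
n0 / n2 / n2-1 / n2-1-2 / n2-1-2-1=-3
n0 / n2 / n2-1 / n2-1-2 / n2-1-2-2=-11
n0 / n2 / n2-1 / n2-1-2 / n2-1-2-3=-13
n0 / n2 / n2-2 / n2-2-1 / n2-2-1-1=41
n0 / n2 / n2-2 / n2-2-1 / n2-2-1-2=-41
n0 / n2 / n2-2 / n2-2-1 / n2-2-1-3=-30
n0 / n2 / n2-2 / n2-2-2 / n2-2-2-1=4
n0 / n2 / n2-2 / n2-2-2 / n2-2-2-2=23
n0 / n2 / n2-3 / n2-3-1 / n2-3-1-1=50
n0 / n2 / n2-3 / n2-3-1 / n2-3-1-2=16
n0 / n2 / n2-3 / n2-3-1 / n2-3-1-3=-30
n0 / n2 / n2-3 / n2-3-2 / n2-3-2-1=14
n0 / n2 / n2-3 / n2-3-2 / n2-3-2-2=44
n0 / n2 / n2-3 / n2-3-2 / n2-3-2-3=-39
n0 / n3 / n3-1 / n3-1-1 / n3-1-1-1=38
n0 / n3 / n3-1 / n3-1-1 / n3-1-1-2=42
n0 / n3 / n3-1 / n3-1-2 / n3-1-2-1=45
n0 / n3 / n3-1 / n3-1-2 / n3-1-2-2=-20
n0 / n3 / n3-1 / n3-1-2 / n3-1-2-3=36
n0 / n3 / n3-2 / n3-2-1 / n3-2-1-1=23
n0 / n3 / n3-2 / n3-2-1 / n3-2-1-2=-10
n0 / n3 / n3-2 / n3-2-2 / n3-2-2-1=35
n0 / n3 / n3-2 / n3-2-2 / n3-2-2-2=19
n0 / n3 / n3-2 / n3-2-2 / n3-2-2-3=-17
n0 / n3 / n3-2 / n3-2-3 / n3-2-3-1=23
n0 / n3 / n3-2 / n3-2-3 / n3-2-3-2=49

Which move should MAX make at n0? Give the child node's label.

n3

n1-1-1 (MIN): min(29, 32, 42) = 29
n1-1-2 (MIN): min(19, 22) = 19
n1-1-3 (MIN): min(-10, -44, 48) = -44
n1-1 (MAX): max(29, 19, -44) = 29
n1-2-1 (MIN): min(-29, 44) = -29
n1-2-2 (MIN): min(-35, -29) = -35
n1-2-3 (MIN): min(0, -43) = -43
n1-2 (MAX): max(-29, -35, -43) = -29
n1 (MIN): min(29, -29) = -29
n2-1-1 (MIN): min(29, -5, -43) = -43
n2-1-2 (MIN): min(-3, -11, -13) = -13
n2-1 (MAX): max(-43, -13) = -13
n2-2-1 (MIN): min(41, -41, -30) = -41
n2-2-2 (MIN): min(4, 23) = 4
n2-2 (MAX): max(-41, 4) = 4
n2-3-1 (MIN): min(50, 16, -30) = -30
n2-3-2 (MIN): min(14, 44, -39) = -39
n2-3 (MAX): max(-30, -39) = -30
n2 (MIN): min(-13, 4, -30) = -30
n3-1-1 (MIN): min(38, 42) = 38
n3-1-2 (MIN): min(45, -20, 36) = -20
n3-1 (MAX): max(38, -20) = 38
n3-2-1 (MIN): min(23, -10) = -10
n3-2-2 (MIN): min(35, 19, -17) = -17
n3-2-3 (MIN): min(23, 49) = 23
n3-2 (MAX): max(-10, -17, 23) = 23
n3 (MIN): min(38, 23) = 23
n0 (MAX): max(-29, -30, 23) = 23
MAX at n0 wants the highest of {n1=-29, n2=-30, n3=23}, so chooses n3.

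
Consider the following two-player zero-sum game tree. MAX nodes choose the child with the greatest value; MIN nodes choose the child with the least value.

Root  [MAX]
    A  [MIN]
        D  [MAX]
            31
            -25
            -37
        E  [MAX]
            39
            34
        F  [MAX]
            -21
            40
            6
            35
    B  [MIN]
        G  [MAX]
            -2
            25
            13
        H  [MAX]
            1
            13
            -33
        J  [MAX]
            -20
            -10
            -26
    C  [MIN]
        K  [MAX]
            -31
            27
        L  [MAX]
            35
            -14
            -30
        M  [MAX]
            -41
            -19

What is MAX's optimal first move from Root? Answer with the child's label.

D (MAX): max(31, -25, -37) = 31
E (MAX): max(39, 34) = 39
F (MAX): max(-21, 40, 6, 35) = 40
A (MIN): min(31, 39, 40) = 31
G (MAX): max(-2, 25, 13) = 25
H (MAX): max(1, 13, -33) = 13
J (MAX): max(-20, -10, -26) = -10
B (MIN): min(25, 13, -10) = -10
K (MAX): max(-31, 27) = 27
L (MAX): max(35, -14, -30) = 35
M (MAX): max(-41, -19) = -19
C (MIN): min(27, 35, -19) = -19
Root (MAX): max(31, -10, -19) = 31
MAX at Root wants the highest of {A=31, B=-10, C=-19}, so chooses A.

A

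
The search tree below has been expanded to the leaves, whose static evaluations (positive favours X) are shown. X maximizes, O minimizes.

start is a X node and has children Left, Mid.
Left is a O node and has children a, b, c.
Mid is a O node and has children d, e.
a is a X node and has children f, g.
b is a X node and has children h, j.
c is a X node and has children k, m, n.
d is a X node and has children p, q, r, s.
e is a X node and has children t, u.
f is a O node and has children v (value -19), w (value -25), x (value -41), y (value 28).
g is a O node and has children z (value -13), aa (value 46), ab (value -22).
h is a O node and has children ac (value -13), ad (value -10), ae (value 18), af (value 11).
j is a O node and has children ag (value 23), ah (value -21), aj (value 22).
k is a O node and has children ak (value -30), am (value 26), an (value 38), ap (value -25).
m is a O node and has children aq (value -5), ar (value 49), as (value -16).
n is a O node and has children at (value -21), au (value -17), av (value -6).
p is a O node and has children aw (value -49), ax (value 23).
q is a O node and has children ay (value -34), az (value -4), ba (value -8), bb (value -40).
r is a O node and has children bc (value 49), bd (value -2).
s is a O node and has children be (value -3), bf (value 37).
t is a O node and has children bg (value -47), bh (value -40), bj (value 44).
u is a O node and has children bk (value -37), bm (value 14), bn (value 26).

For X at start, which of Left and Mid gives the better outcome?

f (O): min(-19, -25, -41, 28) = -41
g (O): min(-13, 46, -22) = -22
a (X): max(-41, -22) = -22
h (O): min(-13, -10, 18, 11) = -13
j (O): min(23, -21, 22) = -21
b (X): max(-13, -21) = -13
k (O): min(-30, 26, 38, -25) = -30
m (O): min(-5, 49, -16) = -16
n (O): min(-21, -17, -6) = -21
c (X): max(-30, -16, -21) = -16
Left (O): min(-22, -13, -16) = -22
p (O): min(-49, 23) = -49
q (O): min(-34, -4, -8, -40) = -40
r (O): min(49, -2) = -2
s (O): min(-3, 37) = -3
d (X): max(-49, -40, -2, -3) = -2
t (O): min(-47, -40, 44) = -47
u (O): min(-37, 14, 26) = -37
e (X): max(-47, -37) = -37
Mid (O): min(-2, -37) = -37
X prefers the higher value; Left=-22, Mid=-37. Left is better since -22 > -37.

Left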